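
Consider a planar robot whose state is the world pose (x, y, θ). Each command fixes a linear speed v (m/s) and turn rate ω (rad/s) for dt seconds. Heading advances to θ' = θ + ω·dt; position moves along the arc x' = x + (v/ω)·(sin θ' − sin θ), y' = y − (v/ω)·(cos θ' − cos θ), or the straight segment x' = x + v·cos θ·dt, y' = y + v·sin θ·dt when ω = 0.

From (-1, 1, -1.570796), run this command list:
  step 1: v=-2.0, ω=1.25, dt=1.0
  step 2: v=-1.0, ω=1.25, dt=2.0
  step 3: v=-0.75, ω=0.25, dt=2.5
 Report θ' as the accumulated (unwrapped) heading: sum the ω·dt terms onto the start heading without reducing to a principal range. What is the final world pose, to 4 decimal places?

step 1: θ'=-0.3208 (R=-1.6000) → pose (-2.0955, 2.5184, -0.3208)
step 2: θ'=2.1792 (R=-0.8000) → pose (-3.0042, 1.3019, 2.1792)
step 3: θ'=2.8042 (R=-3.0000) → pose (-1.5356, 0.1858, 2.8042)

(-1.5356, 0.1858, 2.8042)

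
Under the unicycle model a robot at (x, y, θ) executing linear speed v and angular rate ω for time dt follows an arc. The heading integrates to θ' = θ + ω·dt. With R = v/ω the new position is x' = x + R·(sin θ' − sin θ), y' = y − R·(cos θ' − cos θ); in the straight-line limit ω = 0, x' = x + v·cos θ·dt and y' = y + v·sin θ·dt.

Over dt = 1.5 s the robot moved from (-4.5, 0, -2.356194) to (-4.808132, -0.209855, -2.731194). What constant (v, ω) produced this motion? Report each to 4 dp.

v = 0.2500, ω = -0.2500

Δθ = -2.731194 − -2.356194 = -0.375000
ω = Δθ/dt = -0.375000/1.5 = -0.2500
R = Δx/(sin θ' − sin θ) = -1.0000
v = R·ω = -1.0000·-0.2500 = 0.2500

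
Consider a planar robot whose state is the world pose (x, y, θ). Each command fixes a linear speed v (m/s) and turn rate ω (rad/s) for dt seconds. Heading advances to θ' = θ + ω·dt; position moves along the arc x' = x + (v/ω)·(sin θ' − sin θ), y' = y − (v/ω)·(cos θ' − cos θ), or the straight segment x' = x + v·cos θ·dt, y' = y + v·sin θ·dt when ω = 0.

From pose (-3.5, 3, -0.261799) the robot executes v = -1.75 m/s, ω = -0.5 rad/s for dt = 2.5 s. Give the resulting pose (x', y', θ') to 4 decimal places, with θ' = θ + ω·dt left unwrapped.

θ' = -0.2618 + -0.5·2.5 = -1.5118
R = v/ω = -1.75/-0.5 = 3.5000
x' = -3.5 + 3.5000·(sin -1.5118 − sin -0.2618) = -6.0880
y' = 3 − 3.5000·(cos -1.5118 − cos -0.2618) = 6.1744

(-6.0880, 6.1744, -1.5118)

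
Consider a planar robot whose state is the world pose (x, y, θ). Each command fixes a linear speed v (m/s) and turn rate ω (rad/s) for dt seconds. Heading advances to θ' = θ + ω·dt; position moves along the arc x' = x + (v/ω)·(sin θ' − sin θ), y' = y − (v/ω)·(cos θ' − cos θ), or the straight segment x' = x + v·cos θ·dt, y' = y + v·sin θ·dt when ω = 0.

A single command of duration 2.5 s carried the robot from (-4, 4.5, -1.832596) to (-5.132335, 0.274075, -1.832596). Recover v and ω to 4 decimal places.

Δθ = -1.832596 − -1.832596 = 0.000000
ω = Δθ/dt = 0.000000/2.5 = 0.0000
ω = 0 → v = (Δx·cos θ + Δy·sin θ)/dt = 1.7500

v = 1.7500, ω = 0.0000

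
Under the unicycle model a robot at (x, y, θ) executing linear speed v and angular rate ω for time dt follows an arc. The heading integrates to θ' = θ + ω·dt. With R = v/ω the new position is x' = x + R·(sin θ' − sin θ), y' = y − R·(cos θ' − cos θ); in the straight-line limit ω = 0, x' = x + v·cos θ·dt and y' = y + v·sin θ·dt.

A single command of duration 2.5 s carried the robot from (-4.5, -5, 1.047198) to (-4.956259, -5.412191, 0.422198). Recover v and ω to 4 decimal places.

v = -0.2500, ω = -0.2500

Δθ = 0.422198 − 1.047198 = -0.625000
ω = Δθ/dt = -0.625000/2.5 = -0.2500
R = Δx/(sin θ' − sin θ) = 1.0000
v = R·ω = 1.0000·-0.2500 = -0.2500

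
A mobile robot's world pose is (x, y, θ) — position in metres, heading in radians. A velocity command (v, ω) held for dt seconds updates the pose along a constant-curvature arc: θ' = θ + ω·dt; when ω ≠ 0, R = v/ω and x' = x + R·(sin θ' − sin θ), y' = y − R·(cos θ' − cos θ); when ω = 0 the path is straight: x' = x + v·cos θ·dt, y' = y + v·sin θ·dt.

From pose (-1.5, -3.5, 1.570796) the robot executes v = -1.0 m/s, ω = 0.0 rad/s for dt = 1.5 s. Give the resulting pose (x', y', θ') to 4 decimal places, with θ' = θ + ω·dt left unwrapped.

θ' = 1.5708 + 0.0·1.5 = 1.5708
ω = 0 → straight: x' = -1.5 + -1.0·cos(1.5708)·1.5 = -1.5000
y' = -3.5 + -1.0·sin(1.5708)·1.5 = -5.0000

(-1.5000, -5.0000, 1.5708)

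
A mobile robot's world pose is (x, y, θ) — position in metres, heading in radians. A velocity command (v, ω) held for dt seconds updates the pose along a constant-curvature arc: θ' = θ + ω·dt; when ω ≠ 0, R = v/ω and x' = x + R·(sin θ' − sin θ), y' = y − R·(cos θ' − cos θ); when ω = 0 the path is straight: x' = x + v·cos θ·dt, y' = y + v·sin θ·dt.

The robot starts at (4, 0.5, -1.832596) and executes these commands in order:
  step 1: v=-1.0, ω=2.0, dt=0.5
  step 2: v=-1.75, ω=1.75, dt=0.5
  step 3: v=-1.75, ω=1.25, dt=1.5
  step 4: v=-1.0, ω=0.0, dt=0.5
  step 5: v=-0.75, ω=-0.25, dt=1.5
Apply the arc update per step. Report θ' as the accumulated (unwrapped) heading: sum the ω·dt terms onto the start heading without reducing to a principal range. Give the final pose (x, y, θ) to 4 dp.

(2.1945, -2.1569, 1.5424)

step 1: θ'=-0.8326 (R=-0.5000) → pose (3.8869, 0.9659, -0.8326)
step 2: θ'=0.0424 (R=-1.0000) → pose (3.1048, 1.2920, 0.0424)
step 3: θ'=1.9174 (R=-1.4000) → pose (1.8474, -0.5823, 1.9174)
step 4: θ'=1.9174 (straight) → pose (2.0173, -1.0526, 1.9174)
step 5: θ'=1.5424 (R=3.0000) → pose (2.1945, -2.1569, 1.5424)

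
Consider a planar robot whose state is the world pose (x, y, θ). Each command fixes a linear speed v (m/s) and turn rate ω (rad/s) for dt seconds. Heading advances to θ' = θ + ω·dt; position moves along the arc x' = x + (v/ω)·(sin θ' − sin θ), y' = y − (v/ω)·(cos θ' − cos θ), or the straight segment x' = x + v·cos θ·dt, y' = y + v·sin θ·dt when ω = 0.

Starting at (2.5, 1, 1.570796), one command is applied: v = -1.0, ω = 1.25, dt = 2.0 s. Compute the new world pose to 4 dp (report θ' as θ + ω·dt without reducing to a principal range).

(3.9409, 0.5212, 4.0708)

θ' = 1.5708 + 1.25·2.0 = 4.0708
R = v/ω = -1.0/1.25 = -0.8000
x' = 2.5 + -0.8000·(sin 4.0708 − sin 1.5708) = 3.9409
y' = 1 − -0.8000·(cos 4.0708 − cos 1.5708) = 0.5212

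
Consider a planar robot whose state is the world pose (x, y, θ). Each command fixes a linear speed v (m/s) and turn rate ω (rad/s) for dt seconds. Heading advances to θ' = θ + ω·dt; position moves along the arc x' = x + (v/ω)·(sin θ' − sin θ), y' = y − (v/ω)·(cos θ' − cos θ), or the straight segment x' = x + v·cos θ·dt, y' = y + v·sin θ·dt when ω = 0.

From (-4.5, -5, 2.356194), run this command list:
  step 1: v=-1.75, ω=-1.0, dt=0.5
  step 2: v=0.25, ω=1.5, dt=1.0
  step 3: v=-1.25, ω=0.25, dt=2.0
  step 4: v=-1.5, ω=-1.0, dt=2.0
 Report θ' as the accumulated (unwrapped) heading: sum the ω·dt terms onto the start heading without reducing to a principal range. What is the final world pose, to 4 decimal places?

(0.3804, -5.2310, 1.8562)

step 1: θ'=1.8562 (R=1.7500) → pose (-4.0582, -5.7447, 1.8562)
step 2: θ'=3.3562 (R=0.1667) → pose (-4.2536, -5.6288, 3.3562)
step 3: θ'=3.8562 (R=-5.0000) → pose (-2.0419, -4.5203, 3.8562)
step 4: θ'=1.8562 (R=1.5000) → pose (0.3804, -5.2310, 1.8562)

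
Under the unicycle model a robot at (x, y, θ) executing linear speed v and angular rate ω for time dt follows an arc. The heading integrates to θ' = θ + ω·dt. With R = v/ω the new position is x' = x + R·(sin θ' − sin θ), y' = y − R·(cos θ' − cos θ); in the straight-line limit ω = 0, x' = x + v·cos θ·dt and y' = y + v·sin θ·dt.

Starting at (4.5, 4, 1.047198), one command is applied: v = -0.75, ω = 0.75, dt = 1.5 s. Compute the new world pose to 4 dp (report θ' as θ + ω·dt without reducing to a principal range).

(4.5415, 2.9342, 2.1722)

θ' = 1.0472 + 0.75·1.5 = 2.1722
R = v/ω = -0.75/0.75 = -1.0000
x' = 4.5 + -1.0000·(sin 2.1722 − sin 1.0472) = 4.5415
y' = 4 − -1.0000·(cos 2.1722 − cos 1.0472) = 2.9342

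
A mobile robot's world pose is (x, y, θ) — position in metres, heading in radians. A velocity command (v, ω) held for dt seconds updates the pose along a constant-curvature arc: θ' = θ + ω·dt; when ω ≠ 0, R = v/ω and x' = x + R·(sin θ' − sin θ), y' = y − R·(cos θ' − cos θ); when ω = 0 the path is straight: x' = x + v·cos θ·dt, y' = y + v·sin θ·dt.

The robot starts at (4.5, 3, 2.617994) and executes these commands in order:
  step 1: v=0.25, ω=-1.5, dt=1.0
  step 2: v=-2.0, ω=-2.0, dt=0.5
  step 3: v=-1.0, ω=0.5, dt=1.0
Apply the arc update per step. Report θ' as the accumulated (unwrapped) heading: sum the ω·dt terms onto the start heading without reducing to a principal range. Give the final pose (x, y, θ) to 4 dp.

step 1: θ'=1.1180 (R=-0.1667) → pose (4.4335, 3.2173, 1.1180)
step 2: θ'=0.1180 (R=1.0000) → pose (3.6520, 2.6617, 0.1180)
step 3: θ'=0.6180 (R=-2.0000) → pose (2.7286, 2.3057, 0.6180)

(2.7286, 2.3057, 0.6180)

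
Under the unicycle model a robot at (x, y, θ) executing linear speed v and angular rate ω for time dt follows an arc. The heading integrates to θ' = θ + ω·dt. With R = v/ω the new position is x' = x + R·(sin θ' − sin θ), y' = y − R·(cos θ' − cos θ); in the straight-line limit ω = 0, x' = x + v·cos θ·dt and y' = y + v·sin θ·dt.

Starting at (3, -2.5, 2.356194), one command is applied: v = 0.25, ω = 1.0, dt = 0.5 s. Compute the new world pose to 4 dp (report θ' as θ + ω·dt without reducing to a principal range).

θ' = 2.3562 + 1.0·0.5 = 2.8562
R = v/ω = 0.25/1.0 = 0.2500
x' = 3 + 0.2500·(sin 2.8562 − sin 2.3562) = 2.8936
y' = -2.5 − 0.2500·(cos 2.8562 − cos 2.3562) = -2.4369

(2.8936, -2.4369, 2.8562)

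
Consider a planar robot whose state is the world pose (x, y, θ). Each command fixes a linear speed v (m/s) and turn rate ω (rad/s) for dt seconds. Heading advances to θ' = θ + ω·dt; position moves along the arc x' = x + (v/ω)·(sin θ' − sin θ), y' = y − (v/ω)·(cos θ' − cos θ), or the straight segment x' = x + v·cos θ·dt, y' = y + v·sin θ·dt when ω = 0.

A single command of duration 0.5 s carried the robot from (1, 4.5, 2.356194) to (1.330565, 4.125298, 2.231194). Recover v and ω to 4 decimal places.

v = -1.0000, ω = -0.2500

Δθ = 2.231194 − 2.356194 = -0.125000
ω = Δθ/dt = -0.125000/0.5 = -0.2500
R = −Δy/(cos θ' − cos θ) = 4.0000
v = R·ω = 4.0000·-0.2500 = -1.0000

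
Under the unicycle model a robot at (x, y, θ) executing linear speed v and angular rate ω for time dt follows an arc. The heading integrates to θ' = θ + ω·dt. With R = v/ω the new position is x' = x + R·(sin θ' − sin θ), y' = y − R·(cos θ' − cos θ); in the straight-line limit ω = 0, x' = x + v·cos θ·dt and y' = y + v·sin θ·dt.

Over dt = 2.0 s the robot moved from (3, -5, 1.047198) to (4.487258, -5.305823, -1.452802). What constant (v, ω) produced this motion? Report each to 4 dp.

v = 1.0000, ω = -1.2500

Δθ = -1.452802 − 1.047198 = -2.500000
ω = Δθ/dt = -2.500000/2.0 = -1.2500
R = Δx/(sin θ' − sin θ) = -0.8000
v = R·ω = -0.8000·-1.2500 = 1.0000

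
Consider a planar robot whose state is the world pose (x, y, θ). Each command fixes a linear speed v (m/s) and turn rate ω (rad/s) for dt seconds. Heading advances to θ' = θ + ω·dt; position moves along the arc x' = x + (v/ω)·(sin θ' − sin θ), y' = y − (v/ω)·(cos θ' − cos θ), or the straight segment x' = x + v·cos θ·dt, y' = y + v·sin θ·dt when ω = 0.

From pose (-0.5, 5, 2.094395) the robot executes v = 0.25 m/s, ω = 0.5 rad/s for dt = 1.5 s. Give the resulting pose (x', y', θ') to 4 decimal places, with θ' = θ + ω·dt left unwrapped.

(-0.7866, 5.2281, 2.8444)

θ' = 2.0944 + 0.5·1.5 = 2.8444
R = v/ω = 0.25/0.5 = 0.5000
x' = -0.5 + 0.5000·(sin 2.8444 − sin 2.0944) = -0.7866
y' = 5 − 0.5000·(cos 2.8444 − cos 2.0944) = 5.2281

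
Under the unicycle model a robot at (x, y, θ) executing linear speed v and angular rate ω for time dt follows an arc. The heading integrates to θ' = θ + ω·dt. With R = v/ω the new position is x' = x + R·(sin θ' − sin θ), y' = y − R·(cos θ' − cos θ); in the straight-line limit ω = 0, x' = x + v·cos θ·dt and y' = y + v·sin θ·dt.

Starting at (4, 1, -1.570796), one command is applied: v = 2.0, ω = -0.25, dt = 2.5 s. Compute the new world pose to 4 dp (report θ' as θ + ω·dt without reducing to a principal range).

θ' = -1.5708 + -0.25·2.5 = -2.1958
R = v/ω = 2.0/-0.25 = -8.0000
x' = 4 + -8.0000·(sin -2.1958 − sin -1.5708) = 2.4877
y' = 1 − -8.0000·(cos -2.1958 − cos -1.5708) = -3.6808

(2.4877, -3.6808, -2.1958)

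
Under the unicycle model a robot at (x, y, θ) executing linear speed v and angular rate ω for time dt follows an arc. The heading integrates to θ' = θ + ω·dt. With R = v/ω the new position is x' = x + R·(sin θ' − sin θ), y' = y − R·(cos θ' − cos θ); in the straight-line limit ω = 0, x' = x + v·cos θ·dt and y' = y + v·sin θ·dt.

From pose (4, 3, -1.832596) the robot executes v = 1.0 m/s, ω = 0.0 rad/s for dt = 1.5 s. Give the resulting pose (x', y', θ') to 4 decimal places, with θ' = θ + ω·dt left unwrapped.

θ' = -1.8326 + 0.0·1.5 = -1.8326
ω = 0 → straight: x' = 4 + 1.0·cos(-1.8326)·1.5 = 3.6118
y' = 3 + 1.0·sin(-1.8326)·1.5 = 1.5511

(3.6118, 1.5511, -1.8326)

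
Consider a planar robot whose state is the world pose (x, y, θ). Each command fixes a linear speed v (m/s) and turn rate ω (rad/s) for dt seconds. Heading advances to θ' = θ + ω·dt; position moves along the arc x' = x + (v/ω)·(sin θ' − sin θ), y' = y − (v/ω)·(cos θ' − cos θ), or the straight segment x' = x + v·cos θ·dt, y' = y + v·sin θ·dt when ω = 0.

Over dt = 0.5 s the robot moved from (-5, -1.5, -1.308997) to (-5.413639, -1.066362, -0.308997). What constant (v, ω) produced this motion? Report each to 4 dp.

Δθ = -0.308997 − -1.308997 = 1.000000
ω = Δθ/dt = 1.000000/0.5 = 2.0000
R = −Δy/(cos θ' − cos θ) = -0.6250
v = R·ω = -0.6250·2.0000 = -1.2500

v = -1.2500, ω = 2.0000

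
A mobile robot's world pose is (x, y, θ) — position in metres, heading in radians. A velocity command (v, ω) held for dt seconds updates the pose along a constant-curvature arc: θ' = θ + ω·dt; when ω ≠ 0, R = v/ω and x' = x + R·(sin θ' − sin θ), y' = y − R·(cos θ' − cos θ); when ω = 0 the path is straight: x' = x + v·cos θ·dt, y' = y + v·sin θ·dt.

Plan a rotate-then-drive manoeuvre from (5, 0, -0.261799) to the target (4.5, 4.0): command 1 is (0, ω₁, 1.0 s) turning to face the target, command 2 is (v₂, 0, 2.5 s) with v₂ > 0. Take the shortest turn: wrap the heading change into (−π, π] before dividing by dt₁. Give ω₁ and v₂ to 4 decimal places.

heading to target = atan2(4−0, 4.5−5) = 1.6952
Δθ = wrap(1.6952 − -0.2618) = 1.9570; ω₁ = Δθ/dt₁ = 1.9570
distance = √((4.5−5)² + (4−0)²) = 4.0311; v₂ = distance/dt₂ = 1.6125

ω₁ = 1.9570, v₂ = 1.6125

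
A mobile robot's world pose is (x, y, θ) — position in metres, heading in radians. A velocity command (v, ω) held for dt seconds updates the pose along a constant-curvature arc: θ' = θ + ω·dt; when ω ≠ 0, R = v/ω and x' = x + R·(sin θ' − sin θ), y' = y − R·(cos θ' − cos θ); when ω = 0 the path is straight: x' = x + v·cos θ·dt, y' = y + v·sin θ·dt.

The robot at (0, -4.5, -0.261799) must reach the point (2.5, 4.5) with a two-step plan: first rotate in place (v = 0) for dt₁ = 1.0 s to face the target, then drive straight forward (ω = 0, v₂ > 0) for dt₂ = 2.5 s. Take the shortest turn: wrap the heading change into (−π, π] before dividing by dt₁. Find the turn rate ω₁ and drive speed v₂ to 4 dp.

heading to target = atan2(4.5−-4.5, 2.5−0) = 1.2998
Δθ = wrap(1.2998 − -0.2618) = 1.5616; ω₁ = Δθ/dt₁ = 1.5616
distance = √((2.5−0)² + (4.5−-4.5)²) = 9.3408; v₂ = distance/dt₂ = 3.7363

ω₁ = 1.5616, v₂ = 3.7363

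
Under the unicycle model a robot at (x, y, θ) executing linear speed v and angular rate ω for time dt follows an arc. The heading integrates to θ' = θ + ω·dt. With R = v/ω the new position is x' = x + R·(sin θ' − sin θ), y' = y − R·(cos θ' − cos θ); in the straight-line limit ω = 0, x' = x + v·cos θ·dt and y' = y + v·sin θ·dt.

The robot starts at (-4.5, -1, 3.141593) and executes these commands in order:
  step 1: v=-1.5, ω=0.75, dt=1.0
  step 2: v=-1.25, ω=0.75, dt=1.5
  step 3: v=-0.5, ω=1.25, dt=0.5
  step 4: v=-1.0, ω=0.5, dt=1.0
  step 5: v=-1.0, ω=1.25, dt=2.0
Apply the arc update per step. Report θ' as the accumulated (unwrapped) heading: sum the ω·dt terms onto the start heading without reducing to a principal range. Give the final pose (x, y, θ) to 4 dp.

step 1: θ'=3.8916 (R=-2.0000) → pose (-3.1367, -0.4634, 3.8916)
step 2: θ'=5.0166 (R=-1.6667) → pose (-2.6826, 1.2553, 5.0166)
step 3: θ'=5.6416 (R=-0.4000) → pose (-2.8249, 1.4560, 5.6416)
step 4: θ'=6.1416 (R=-2.0000) → pose (-3.7396, 1.8337, 6.1416)
step 5: θ'=8.6416 (R=-0.8000) → pose (-4.4169, 0.4747, 8.6416)

(-4.4169, 0.4747, 8.6416)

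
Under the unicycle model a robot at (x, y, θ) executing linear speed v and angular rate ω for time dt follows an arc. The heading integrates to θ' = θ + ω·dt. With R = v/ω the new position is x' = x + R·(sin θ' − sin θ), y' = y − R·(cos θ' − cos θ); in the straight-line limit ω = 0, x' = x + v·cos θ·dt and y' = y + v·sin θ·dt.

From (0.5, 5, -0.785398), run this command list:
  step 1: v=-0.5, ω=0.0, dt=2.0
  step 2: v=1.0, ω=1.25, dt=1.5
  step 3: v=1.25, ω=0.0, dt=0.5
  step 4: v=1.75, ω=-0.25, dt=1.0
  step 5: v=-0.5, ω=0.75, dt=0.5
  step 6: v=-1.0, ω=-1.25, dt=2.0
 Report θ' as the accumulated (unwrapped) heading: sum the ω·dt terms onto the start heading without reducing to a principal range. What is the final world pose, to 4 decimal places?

(0.7055, 7.7320, -1.2854)

step 1: θ'=-0.7854 (straight) → pose (-0.2071, 5.7071, -0.7854)
step 2: θ'=1.0896 (R=0.8000) → pose (1.0677, 5.9025, 1.0896)
step 3: θ'=1.0896 (straight) → pose (1.3570, 6.4565, 1.0896)
step 4: θ'=0.8396 (R=-7.0000) → pose (2.3515, 7.8910, 0.8396)
step 5: θ'=1.2146 (R=-0.6667) → pose (2.2229, 7.6783, 1.2146)
step 6: θ'=-1.2854 (R=0.8000) → pose (0.7055, 7.7320, -1.2854)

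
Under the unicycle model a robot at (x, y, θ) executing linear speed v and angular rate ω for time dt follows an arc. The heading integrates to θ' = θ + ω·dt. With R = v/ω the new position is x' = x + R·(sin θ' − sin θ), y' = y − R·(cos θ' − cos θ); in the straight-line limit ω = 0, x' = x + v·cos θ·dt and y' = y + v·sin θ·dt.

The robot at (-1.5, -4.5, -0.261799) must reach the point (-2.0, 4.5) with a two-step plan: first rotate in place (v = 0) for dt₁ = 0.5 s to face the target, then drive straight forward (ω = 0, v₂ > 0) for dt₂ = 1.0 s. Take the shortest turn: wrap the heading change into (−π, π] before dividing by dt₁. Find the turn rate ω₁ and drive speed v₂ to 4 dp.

ω₁ = 3.7762, v₂ = 9.0139

heading to target = atan2(4.5−-4.5, -2−-1.5) = 1.6263
Δθ = wrap(1.6263 − -0.2618) = 1.8881; ω₁ = Δθ/dt₁ = 3.7762
distance = √((-2−-1.5)² + (4.5−-4.5)²) = 9.0139; v₂ = distance/dt₂ = 9.0139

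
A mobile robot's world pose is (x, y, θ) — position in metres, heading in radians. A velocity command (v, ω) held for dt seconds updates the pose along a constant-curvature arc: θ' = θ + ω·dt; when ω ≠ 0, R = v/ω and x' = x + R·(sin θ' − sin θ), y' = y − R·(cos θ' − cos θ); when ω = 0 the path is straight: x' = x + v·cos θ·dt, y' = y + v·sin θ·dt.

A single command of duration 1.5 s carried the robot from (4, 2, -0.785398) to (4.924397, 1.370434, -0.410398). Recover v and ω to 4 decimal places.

Δθ = -0.410398 − -0.785398 = 0.375000
ω = Δθ/dt = 0.375000/1.5 = 0.2500
R = Δx/(sin θ' − sin θ) = 3.0000
v = R·ω = 3.0000·0.2500 = 0.7500

v = 0.7500, ω = 0.2500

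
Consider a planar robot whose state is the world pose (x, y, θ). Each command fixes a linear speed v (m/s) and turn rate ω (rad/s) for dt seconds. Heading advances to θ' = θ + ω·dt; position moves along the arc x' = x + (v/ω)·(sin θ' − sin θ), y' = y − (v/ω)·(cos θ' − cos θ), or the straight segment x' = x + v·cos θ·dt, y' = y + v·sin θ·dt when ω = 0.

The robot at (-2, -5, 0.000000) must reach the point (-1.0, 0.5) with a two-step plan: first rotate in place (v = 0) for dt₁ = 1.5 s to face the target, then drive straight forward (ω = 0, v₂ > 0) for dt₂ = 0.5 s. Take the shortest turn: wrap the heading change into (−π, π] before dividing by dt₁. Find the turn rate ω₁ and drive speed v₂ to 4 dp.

heading to target = atan2(0.5−-5, -1−-2) = 1.3909
Δθ = wrap(1.3909 − 0.0000) = 1.3909; ω₁ = Δθ/dt₁ = 0.9273
distance = √((-1−-2)² + (0.5−-5)²) = 5.5902; v₂ = distance/dt₂ = 11.1803

ω₁ = 0.9273, v₂ = 11.1803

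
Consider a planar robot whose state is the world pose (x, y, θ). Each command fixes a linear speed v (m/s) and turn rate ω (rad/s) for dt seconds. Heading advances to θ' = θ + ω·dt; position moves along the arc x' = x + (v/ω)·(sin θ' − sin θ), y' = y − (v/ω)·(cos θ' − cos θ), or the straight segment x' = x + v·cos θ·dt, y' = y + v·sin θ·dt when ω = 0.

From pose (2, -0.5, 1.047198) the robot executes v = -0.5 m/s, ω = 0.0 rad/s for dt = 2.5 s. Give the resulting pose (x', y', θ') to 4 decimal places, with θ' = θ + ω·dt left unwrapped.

(1.3750, -1.5825, 1.0472)

θ' = 1.0472 + 0.0·2.5 = 1.0472
ω = 0 → straight: x' = 2 + -0.5·cos(1.0472)·2.5 = 1.3750
y' = -0.5 + -0.5·sin(1.0472)·2.5 = -1.5825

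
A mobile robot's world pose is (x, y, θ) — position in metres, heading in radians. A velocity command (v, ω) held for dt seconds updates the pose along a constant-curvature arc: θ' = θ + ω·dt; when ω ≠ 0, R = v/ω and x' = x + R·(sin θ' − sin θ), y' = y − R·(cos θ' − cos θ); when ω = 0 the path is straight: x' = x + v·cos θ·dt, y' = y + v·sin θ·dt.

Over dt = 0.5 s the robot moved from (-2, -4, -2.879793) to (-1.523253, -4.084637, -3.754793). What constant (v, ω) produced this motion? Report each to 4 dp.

Δθ = -3.754793 − -2.879793 = -0.875000
ω = Δθ/dt = -0.875000/0.5 = -1.7500
R = Δx/(sin θ' − sin θ) = 0.5714
v = R·ω = 0.5714·-1.7500 = -1.0000

v = -1.0000, ω = -1.7500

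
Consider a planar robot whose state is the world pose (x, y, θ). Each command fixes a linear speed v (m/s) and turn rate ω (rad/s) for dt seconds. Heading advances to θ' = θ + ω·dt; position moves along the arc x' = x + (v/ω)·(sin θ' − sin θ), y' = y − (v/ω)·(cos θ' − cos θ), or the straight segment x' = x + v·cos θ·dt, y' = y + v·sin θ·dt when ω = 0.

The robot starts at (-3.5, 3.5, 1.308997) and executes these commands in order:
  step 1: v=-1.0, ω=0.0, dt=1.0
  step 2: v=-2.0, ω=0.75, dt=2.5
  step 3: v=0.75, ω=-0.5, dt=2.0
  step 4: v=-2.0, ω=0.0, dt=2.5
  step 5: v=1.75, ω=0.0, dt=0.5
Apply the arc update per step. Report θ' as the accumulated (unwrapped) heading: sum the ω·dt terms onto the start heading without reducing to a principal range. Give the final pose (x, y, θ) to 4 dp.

step 1: θ'=1.3090 (straight) → pose (-3.7588, 2.5341, 1.3090)
step 2: θ'=3.1840 (R=-2.6667) → pose (-1.0700, -0.8204, 3.1840)
step 3: θ'=2.1840 (R=-1.5000) → pose (-2.3603, -0.1850, 2.1840)
step 4: θ'=2.1840 (straight) → pose (0.5172, -4.2740, 2.1840)
step 5: θ'=2.1840 (straight) → pose (0.0136, -3.5584, 2.1840)

(0.0136, -3.5584, 2.1840)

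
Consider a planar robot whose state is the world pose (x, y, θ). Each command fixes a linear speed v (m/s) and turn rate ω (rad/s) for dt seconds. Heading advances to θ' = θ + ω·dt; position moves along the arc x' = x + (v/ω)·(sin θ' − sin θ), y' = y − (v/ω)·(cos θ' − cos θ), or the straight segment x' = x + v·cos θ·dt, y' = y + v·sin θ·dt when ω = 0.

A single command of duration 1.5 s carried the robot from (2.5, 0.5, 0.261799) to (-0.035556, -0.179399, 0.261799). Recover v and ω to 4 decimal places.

v = -1.7500, ω = 0.0000

Δθ = 0.261799 − 0.261799 = 0.000000
ω = Δθ/dt = 0.000000/1.5 = 0.0000
ω = 0 → v = (Δx·cos θ + Δy·sin θ)/dt = -1.7500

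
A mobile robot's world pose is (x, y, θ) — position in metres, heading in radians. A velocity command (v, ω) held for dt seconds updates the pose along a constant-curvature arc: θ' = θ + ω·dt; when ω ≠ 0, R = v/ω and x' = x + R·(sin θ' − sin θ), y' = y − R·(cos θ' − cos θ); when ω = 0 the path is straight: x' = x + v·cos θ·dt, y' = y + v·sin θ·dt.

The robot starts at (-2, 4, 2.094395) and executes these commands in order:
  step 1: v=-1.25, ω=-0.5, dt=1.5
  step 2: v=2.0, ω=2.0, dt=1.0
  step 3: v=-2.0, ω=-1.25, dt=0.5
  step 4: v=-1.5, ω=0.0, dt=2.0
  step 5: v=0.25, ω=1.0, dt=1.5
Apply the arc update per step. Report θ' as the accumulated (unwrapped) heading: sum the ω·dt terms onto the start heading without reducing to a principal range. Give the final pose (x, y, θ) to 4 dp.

step 1: θ'=1.3444 (R=2.5000) → pose (-1.7289, 2.1888, 1.3444)
step 2: θ'=3.3444 (R=1.0000) → pose (-2.9048, 3.3928, 3.3444)
step 3: θ'=2.7194 (R=1.6000) → pose (-1.9269, 3.2851, 2.7194)
step 4: θ'=2.7194 (straight) → pose (0.8097, 2.0558, 2.7194)
step 5: θ'=4.2194 (R=0.2500) → pose (0.4870, 1.9461, 4.2194)

(0.4870, 1.9461, 4.2194)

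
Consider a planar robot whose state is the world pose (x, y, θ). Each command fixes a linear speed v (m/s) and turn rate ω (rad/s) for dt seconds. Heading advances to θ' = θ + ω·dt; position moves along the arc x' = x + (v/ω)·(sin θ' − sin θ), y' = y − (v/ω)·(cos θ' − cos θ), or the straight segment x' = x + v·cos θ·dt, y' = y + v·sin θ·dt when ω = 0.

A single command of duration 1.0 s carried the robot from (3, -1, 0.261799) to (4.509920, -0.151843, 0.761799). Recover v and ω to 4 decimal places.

Δθ = 0.761799 − 0.261799 = 0.500000
ω = Δθ/dt = 0.500000/1.0 = 0.5000
R = Δx/(sin θ' − sin θ) = 3.5000
v = R·ω = 3.5000·0.5000 = 1.7500

v = 1.7500, ω = 0.5000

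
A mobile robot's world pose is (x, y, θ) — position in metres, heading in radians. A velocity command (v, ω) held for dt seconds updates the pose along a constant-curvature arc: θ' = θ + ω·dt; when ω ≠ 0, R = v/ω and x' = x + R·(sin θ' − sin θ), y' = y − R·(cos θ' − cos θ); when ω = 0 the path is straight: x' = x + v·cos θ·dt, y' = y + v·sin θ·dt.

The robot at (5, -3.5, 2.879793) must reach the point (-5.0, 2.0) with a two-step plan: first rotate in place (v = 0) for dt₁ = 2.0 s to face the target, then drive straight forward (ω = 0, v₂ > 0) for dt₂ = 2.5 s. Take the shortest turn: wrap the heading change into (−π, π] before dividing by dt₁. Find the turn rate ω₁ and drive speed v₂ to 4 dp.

heading to target = atan2(2−-3.5, -5−5) = 2.6387
Δθ = wrap(2.6387 − 2.8798) = -0.2410; ω₁ = Δθ/dt₁ = -0.1205
distance = √((-5−5)² + (2−-3.5)²) = 11.4127; v₂ = distance/dt₂ = 4.5651

ω₁ = -0.1205, v₂ = 4.5651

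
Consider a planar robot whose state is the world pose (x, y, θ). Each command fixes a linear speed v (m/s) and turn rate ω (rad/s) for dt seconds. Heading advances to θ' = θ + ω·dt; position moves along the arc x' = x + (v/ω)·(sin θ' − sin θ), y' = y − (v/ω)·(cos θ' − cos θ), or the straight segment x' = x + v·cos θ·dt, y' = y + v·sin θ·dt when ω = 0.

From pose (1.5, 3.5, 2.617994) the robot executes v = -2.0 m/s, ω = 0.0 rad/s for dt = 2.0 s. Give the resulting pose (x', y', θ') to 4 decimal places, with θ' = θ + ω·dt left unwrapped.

(4.9641, 1.5000, 2.6180)

θ' = 2.6180 + 0.0·2.0 = 2.6180
ω = 0 → straight: x' = 1.5 + -2.0·cos(2.6180)·2.0 = 4.9641
y' = 3.5 + -2.0·sin(2.6180)·2.0 = 1.5000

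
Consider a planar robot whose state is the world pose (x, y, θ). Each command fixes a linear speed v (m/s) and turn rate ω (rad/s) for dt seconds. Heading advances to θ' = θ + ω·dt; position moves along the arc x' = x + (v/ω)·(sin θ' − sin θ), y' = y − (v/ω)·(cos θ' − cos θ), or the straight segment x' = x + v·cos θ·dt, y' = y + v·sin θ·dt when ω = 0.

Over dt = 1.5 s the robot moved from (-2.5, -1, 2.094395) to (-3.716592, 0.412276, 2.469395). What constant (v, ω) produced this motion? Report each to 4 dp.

v = 1.2500, ω = 0.2500

Δθ = 2.469395 − 2.094395 = 0.375000
ω = Δθ/dt = 0.375000/1.5 = 0.2500
R = −Δy/(cos θ' − cos θ) = 5.0000
v = R·ω = 5.0000·0.2500 = 1.2500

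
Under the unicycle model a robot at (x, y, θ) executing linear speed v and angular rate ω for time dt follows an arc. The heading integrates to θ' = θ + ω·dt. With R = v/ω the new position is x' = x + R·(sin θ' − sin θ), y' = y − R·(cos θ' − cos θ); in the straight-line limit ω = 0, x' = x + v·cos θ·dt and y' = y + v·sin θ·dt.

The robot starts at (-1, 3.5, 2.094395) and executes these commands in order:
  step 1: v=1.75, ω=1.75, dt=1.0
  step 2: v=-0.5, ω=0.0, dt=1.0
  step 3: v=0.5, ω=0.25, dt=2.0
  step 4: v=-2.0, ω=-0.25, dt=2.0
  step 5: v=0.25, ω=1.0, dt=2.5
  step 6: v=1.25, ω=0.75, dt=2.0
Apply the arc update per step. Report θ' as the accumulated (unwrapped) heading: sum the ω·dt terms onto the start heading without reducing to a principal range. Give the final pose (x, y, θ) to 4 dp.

step 1: θ'=3.8444 (R=1.0000) → pose (-2.5124, 3.7630, 3.8444)
step 2: θ'=3.8444 (straight) → pose (-2.1309, 4.0862, 3.8444)
step 3: θ'=4.3444 (R=2.0000) → pose (-2.7043, 3.2796, 4.3444)
step 4: θ'=3.8444 (R=8.0000) → pose (-0.4107, 6.5059, 3.8444)
step 5: θ'=6.3444 (R=0.2500) → pose (-0.2338, 6.0657, 6.3444)
step 6: θ'=7.8444 (R=1.6667) → pose (1.3308, 7.7132, 7.8444)

(1.3308, 7.7132, 7.8444)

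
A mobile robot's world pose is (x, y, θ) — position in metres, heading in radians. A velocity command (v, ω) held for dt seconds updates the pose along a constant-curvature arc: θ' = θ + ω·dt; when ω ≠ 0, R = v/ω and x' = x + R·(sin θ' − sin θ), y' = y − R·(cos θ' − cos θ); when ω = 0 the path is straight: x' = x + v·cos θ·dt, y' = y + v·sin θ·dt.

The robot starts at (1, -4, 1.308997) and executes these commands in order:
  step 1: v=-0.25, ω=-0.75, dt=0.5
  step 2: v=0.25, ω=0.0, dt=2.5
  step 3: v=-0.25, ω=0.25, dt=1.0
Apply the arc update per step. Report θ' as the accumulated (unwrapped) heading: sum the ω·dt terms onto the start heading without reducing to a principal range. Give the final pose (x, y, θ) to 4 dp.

step 1: θ'=0.9340 (R=0.3333) → pose (0.9460, -4.1119, 0.9340)
step 2: θ'=0.9340 (straight) → pose (1.3177, -3.6094, 0.9340)
step 3: θ'=1.1840 (R=-1.0000) → pose (1.1955, -3.8268, 1.1840)

(1.1955, -3.8268, 1.1840)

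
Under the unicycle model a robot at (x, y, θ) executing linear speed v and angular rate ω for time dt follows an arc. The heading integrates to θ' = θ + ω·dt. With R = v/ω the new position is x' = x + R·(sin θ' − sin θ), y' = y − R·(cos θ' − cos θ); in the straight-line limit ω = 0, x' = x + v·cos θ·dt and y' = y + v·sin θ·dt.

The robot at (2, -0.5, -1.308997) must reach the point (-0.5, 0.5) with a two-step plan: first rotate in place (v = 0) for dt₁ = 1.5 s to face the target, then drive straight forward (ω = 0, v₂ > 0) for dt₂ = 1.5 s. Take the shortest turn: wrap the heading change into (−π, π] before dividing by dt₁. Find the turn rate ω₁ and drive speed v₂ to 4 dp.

heading to target = atan2(0.5−-0.5, -0.5−2) = 2.7611
Δθ = wrap(2.7611 − -1.3090) = -2.2131; ω₁ = Δθ/dt₁ = -1.4754
distance = √((-0.5−2)² + (0.5−-0.5)²) = 2.6926; v₂ = distance/dt₂ = 1.7951

ω₁ = -1.4754, v₂ = 1.7951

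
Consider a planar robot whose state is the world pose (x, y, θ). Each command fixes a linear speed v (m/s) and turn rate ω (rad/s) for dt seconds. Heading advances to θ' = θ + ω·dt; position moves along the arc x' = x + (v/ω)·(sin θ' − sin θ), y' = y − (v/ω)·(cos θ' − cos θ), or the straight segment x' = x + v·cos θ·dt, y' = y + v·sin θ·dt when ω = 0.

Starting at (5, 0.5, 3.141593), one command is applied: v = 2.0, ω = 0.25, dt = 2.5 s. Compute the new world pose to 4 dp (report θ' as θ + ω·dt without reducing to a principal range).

(0.3192, -1.0123, 3.7666)

θ' = 3.1416 + 0.25·2.5 = 3.7666
R = v/ω = 2.0/0.25 = 8.0000
x' = 5 + 8.0000·(sin 3.7666 − sin 3.1416) = 0.3192
y' = 0.5 − 8.0000·(cos 3.7666 − cos 3.1416) = -1.0123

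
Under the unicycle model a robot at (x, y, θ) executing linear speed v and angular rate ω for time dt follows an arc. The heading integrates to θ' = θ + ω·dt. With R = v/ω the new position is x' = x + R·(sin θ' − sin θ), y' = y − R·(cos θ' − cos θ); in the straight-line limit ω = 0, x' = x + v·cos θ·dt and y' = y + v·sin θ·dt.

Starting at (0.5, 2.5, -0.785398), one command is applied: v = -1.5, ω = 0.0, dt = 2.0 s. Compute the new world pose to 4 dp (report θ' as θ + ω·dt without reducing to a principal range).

θ' = -0.7854 + 0.0·2.0 = -0.7854
ω = 0 → straight: x' = 0.5 + -1.5·cos(-0.7854)·2.0 = -1.6213
y' = 2.5 + -1.5·sin(-0.7854)·2.0 = 4.6213

(-1.6213, 4.6213, -0.7854)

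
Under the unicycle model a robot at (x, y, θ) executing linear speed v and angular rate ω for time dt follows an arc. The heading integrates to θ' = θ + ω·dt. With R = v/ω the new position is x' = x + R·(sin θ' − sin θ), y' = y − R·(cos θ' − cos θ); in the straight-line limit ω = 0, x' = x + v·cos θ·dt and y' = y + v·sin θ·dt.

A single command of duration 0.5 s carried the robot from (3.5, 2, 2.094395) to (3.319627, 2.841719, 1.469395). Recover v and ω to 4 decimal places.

v = 1.7500, ω = -1.2500

Δθ = 1.469395 − 2.094395 = -0.625000
ω = Δθ/dt = -0.625000/0.5 = -1.2500
R = −Δy/(cos θ' − cos θ) = -1.4000
v = R·ω = -1.4000·-1.2500 = 1.7500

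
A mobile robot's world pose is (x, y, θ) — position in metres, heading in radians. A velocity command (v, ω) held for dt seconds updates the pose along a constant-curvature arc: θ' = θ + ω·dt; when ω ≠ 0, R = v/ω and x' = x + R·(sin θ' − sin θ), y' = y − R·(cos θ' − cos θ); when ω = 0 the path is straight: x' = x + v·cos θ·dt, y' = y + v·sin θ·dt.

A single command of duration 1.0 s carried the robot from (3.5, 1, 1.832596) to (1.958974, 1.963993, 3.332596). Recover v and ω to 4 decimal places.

v = 2.0000, ω = 1.5000

Δθ = 3.332596 − 1.832596 = 1.500000
ω = Δθ/dt = 1.500000/1.0 = 1.5000
R = Δx/(sin θ' − sin θ) = 1.3333
v = R·ω = 1.3333·1.5000 = 2.0000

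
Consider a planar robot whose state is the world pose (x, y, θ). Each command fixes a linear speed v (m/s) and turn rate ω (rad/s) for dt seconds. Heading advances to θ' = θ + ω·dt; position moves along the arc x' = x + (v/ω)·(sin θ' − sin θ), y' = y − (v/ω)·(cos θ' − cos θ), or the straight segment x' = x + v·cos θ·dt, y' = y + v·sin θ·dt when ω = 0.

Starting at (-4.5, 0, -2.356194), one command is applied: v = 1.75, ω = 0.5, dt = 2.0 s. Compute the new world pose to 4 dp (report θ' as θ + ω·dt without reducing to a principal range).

θ' = -2.3562 + 0.5·2.0 = -1.3562
R = v/ω = 1.75/0.5 = 3.5000
x' = -4.5 + 3.5000·(sin -1.3562 − sin -2.3562) = -5.4448
y' = 0 − 3.5000·(cos -1.3562 − cos -2.3562) = -3.2202

(-5.4448, -3.2202, -1.3562)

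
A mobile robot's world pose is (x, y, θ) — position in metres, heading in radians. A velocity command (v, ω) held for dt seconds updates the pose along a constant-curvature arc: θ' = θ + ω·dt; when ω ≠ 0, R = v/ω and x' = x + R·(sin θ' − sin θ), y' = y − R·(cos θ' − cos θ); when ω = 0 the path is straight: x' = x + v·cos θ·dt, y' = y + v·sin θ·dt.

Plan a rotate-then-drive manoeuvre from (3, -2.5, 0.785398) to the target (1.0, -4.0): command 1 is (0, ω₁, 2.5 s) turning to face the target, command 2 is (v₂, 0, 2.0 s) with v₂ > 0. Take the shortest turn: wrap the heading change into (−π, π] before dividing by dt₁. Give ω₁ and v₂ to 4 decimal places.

heading to target = atan2(-4−-2.5, 1−3) = -2.4981
Δθ = wrap(-2.4981 − 0.7854) = 2.9997; ω₁ = Δθ/dt₁ = 1.1999
distance = √((1−3)² + (-4−-2.5)²) = 2.5000; v₂ = distance/dt₂ = 1.2500

ω₁ = 1.1999, v₂ = 1.2500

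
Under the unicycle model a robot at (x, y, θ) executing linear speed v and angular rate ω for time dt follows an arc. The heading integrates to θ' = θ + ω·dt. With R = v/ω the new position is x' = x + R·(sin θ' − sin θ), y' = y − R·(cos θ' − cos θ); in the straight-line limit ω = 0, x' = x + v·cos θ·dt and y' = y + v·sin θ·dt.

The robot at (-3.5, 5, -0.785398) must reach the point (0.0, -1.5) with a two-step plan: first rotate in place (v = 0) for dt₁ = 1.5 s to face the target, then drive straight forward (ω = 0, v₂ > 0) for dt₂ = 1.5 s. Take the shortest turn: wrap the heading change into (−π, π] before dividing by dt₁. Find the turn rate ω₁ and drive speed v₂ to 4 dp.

ω₁ = -0.1943, v₂ = 4.9216

heading to target = atan2(-1.5−5, 0−-3.5) = -1.0769
Δθ = wrap(-1.0769 − -0.7854) = -0.2915; ω₁ = Δθ/dt₁ = -0.1943
distance = √((0−-3.5)² + (-1.5−5)²) = 7.3824; v₂ = distance/dt₂ = 4.9216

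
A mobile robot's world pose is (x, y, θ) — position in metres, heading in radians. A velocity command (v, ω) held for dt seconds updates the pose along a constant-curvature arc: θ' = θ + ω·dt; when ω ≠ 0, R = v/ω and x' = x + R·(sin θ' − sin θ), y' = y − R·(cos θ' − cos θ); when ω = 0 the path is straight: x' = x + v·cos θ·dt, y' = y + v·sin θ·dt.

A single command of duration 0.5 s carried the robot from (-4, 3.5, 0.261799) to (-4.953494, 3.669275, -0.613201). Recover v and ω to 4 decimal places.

Δθ = -0.613201 − 0.261799 = -0.875000
ω = Δθ/dt = -0.875000/0.5 = -1.7500
R = Δx/(sin θ' − sin θ) = 1.1429
v = R·ω = 1.1429·-1.7500 = -2.0000

v = -2.0000, ω = -1.7500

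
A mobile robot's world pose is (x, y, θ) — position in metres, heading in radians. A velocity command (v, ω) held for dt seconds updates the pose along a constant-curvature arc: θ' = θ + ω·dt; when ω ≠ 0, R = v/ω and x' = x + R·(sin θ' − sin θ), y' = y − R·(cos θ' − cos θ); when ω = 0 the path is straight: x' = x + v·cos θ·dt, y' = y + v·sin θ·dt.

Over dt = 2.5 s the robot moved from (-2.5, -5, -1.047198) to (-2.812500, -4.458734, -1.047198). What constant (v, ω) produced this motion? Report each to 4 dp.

Δθ = -1.047198 − -1.047198 = 0.000000
ω = Δθ/dt = 0.000000/2.5 = 0.0000
ω = 0 → v = (Δx·cos θ + Δy·sin θ)/dt = -0.2500

v = -0.2500, ω = 0.0000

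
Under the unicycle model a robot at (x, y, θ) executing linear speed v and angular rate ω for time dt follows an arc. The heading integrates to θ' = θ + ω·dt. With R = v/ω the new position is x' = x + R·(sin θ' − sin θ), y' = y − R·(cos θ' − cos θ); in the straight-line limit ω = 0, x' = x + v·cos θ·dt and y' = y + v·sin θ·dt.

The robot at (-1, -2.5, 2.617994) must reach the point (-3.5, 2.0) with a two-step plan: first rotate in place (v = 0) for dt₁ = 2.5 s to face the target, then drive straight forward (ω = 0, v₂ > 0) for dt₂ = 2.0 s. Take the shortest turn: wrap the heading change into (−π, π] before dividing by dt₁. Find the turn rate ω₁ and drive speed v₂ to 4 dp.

ω₁ = -0.2160, v₂ = 2.5739

heading to target = atan2(2−-2.5, -3.5−-1) = 2.0779
Δθ = wrap(2.0779 − 2.6180) = -0.5401; ω₁ = Δθ/dt₁ = -0.2160
distance = √((-3.5−-1)² + (2−-2.5)²) = 5.1478; v₂ = distance/dt₂ = 2.5739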